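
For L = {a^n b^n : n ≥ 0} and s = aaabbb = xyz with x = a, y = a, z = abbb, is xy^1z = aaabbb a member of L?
Yes

xy¹z = a · a · abbb = aaabbb.
aaabbb = a^3 b^3 has equal counts (3 = 3), so it is in L.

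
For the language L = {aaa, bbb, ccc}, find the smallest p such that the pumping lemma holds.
p = 4

For a finite language L, the pumping lemma holds vacuously if p > max|s| for s ∈ L.

The longest string in L = {aaa, bbb, ccc} has length 3.
If p = 4, then no string s ∈ L has |s| ≥ p, so the condition is vacuously true.

The minimum pumping length is p = 4.

Why no smaller p works: for any p ≤ 3, the longest string s ∈ L has |s| = 3 ≥ p, so it would
have to be pumpable; but pumping up (i = 2, 3, ...) produces ever longer strings, which cannot all lie in the
finite language L. So the pumping property fails for every p ≤ 3.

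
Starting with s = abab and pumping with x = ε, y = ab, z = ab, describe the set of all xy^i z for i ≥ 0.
{xy^i z : i ≥ 0} = {(ab)^(i+1) : i ≥ 0} = {ab, abab, ababab, ...}

With x = ε, y = ab, z = ab: Pumping 'ab' gives strings of alternating a's and b's.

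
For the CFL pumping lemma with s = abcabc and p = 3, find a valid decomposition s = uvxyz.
u='ab', v='c', x='a', y='b', z='c'

For s = abcabc with pumping length p = 3:

One valid decomposition:
- u = 'ab'
- v = 'c'
- x = 'a'
- y = 'b'
- z = 'c'

Verification:
- uvxyz = 'ab' + 'c' + 'a' + 'b' + 'c' = abcabc ✓
- |vxy| = |'cab'| = 3 ≤ 3 ✓
- |vy| = |'cb'| = 2 > 0 ✓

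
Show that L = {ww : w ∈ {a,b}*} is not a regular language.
Assume for contradiction that L is regular, and let p ≥ 1 be the pumping length given by the pumping lemma.
Choose s = a^p b a^p b. Then s ∈ L (take w = a^p b) and |s| = 2p + 2 ≥ p.
By the pumping lemma, s = xyz for some x, y, z with |xy| ≤ p, |y| ≥ 1, and xy^i z ∈ L for every i ≥ 0.
Since |xy| ≤ p and the first p symbols of s are all a's, y = a^k for some k with 1 ≤ k ≤ p.

Take i = 2: t = xy²z = a^(p + k) b a^p b.
Suppose t = uu for some string u. The string t contains exactly two b's and ends in b, so u contains exactly one b and ends in b; hence u = a^j b for some j, and uu = a^j b a^j b. Comparing with t = a^(p + k) b a^p b forces j = p + k (first block) and j = p (second block), which is impossible since k ≥ 1. So t ∉ L.

This contradicts the pumping lemma, which requires xy^i z ∈ L for all i ≥ 0.
Hence L = {ww : w ∈ {a,b}*} is not regular. ∎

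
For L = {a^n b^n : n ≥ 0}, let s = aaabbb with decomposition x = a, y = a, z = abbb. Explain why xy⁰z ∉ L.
xy⁰z = aabbb ∉ L

Pumping with i = 0 replaces y = a by y⁰ = ε:
- Original: s = xyz = aaabbb; aaabbb = a^3 b^3 has equal counts (3 = 3), so it is in L
- Pumped: xy⁰z = a · ε · abbb = aabbb
- aabbb has 2 a's and 3 b's; 2 ≠ 3, so it is not in L

The pumping lemma would require xy⁰z ∈ L, so this decomposition yields a contradiction.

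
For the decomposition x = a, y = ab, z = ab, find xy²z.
aababab

Given x = 'a', y = 'ab', z = 'ab' and i = 2:

xy^2z = x + y·y·...·y (2 times) + z
       = 'a' + 'ab'^2 + 'ab'
       = 'a' + 'abab' + 'ab'
       = 'aababab'

The pumped string is 'aababab' with length 7.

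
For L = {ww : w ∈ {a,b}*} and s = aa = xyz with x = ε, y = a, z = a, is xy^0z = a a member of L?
No

xy⁰z = ε · ε · a = a.
a has odd length 1, so it cannot be written as ww and is not in L.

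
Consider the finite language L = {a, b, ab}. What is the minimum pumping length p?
p = 3

For a finite language L, the pumping lemma holds vacuously if p > max|s| for s ∈ L.

The longest string in L = {a, b, ab} has length 2.
If p = 3, then no string s ∈ L has |s| ≥ p, so the condition is vacuously true.

The minimum pumping length is p = 3.

Why no smaller p works: for any p ≤ 2, the longest string s ∈ L has |s| = 2 ≥ p, so it would
have to be pumpable; but pumping up (i = 2, 3, ...) produces ever longer strings, which cannot all lie in the
finite language L. So the pumping property fails for every p ≤ 2.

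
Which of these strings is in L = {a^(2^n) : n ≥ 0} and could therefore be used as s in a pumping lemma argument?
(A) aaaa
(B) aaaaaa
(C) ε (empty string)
(A) aaaa

The pumping lemma is applied to a string s that lies in L, so first check membership of each option:
- (A) aaaa has length 4 = 2^2, so it is in L ✓
- (B) aaaaaa has length 6, strictly between 2^2 = 4 and 2^3 = 8, so it is not in L ✗
- (C) ε has length 0, which is not a power of 2, so it is not in L ✗

Only (A) aaaa is in L, so it is the only candidate that could play the role of s.
(In a complete proof one picks s in terms of the pumping length p so that |s| ≥ p is guaranteed; a fixed string like aaaa illustrates the shape of such an s.)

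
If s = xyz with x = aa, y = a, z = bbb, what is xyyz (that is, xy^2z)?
aaaabbb

Given x = 'aa', y = 'a', z = 'bbb' and i = 2:

xy^2z = x + y·y·...·y (2 times) + z
       = 'aa' + 'a'^2 + 'bbb'
       = 'aa' + 'aa' + 'bbb'
       = 'aaaabbb'

The pumped string is 'aaaabbb' with length 7.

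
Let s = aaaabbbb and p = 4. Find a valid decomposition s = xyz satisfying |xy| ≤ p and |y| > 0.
x = 'aa', y = 'a', z = 'abbbb'

For s = aaaabbbb and p = 4, one valid decomposition is:
- x = 'aa' (length 2)
- y = 'a' (length 1)
- z = 'abbbb' (length 5)

Verification:
- xyz = 'aa' + 'a' + 'abbbb' = aaaabbbb ✓
- |xy| = 3 ≤ 4 ✓
- |y| = 1 > 0 ✓

All pumping lemma constraints are satisfied.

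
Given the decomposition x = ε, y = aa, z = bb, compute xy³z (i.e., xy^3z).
aaaaaabb

Given x = '', y = 'aa', z = 'bb' and i = 3:

xy^3z = x + y·y·...·y (3 times) + z
       = '' + 'aa'^3 + 'bb'
       = '' + 'aaaaaa' + 'bb'
       = 'aaaaaabb'

The pumped string is 'aaaaaabb' with length 8.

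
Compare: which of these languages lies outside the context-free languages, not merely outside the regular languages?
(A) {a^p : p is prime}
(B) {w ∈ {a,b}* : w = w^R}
(A) {a^p : p is prime}

(A) {a^p : p is prime} requires the CFL pumping lemma.

- {w ∈ {a,b}* : w = w^R} is context-free (but not regular)
  • Can be shown non-regular with the regular pumping lemma
  • After pumping, the string is no longer symmetric

- {a^p : p is prime} is NOT context-free
  • Requires the CFL pumping lemma to prove
  • The CFL pumping lemma also fails because prime gaps are unbounded

The CFL pumping lemma is "stronger" in that it can prove non-membership
in the larger class of context-free languages.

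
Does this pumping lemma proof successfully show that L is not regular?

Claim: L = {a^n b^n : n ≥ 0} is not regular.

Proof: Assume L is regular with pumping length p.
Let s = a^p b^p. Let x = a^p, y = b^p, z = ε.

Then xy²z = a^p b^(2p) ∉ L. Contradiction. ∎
The proof is INCORRECT.

Error: The decomposition violates |xy| ≤ p.
With x = a^p and y = b^p, we have |xy| = 2p > p.
The pumping lemma requires |xy| ≤ p, so y must be within the first p characters.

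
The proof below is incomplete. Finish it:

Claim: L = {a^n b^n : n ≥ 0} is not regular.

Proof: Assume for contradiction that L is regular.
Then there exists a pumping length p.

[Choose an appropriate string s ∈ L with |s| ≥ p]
s = a^p b^p

This string is in L (has equal a's and b's) and has length 2p ≥ p.
Any decomposition xyz with |xy| ≤ p means y consists only of a's,
so pumping will unbalance the counts.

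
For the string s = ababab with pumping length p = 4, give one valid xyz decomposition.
x = 'aba', y = 'b', z = 'ab'

For s = ababab and p = 4, one valid decomposition is:
- x = 'aba' (length 3)
- y = 'b' (length 1)
- z = 'ab' (length 2)

Verification:
- xyz = 'aba' + 'b' + 'ab' = ababab ✓
- |xy| = 4 ≤ 4 ✓
- |y| = 1 > 0 ✓

All pumping lemma constraints are satisfied.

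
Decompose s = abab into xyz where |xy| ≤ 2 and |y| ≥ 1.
x = '', y = 'ab', z = 'ab'

For s = abab and p = 2, one valid decomposition is:
- x = '' (length 0)
- y = 'ab' (length 2)
- z = 'ab' (length 2)

Verification:
- xyz = '' + 'ab' + 'ab' = abab ✓
- |xy| = 2 ≤ 2 ✓
- |y| = 2 > 0 ✓

All pumping lemma constraints are satisfied.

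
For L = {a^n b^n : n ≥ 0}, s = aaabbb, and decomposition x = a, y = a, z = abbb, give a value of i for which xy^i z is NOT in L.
i = 3

xy³z = a · aaa · abbb = aaaaabbb; aaaaabbb has 5 a's and 3 b's; 5 ≠ 3, so it is not in L.
(Other choices also work, e.g. i = 0, 2; only i = 1 is guaranteed to stay in L since xy¹z = s.)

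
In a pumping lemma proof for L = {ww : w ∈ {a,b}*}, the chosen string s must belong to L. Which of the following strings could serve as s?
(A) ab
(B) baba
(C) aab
(B) baba

The pumping lemma is applied to a string s that lies in L, so first check membership of each option:
- (A) ab has length 2; its halves are a and b, which differ, so it is not in L ✗
- (B) baba splits into halves ba · ba, which are equal, so it is in L (w = ba) ✓
- (C) aab has odd length 3, so it cannot be written as ww and is not in L ✗

Only (B) baba is in L, so it is the only candidate that could play the role of s.
(In a complete proof one picks s in terms of the pumping length p so that |s| ≥ p is guaranteed; a fixed string like baba illustrates the shape of such an s.)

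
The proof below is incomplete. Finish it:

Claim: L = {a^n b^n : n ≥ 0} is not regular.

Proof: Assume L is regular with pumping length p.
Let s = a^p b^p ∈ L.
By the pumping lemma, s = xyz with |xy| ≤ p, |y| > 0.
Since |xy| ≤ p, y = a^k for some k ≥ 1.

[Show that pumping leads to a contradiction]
Consider xy²z = a^(p+k) b^p.

Since k ≥ 1, we have p + k > p.
So xy²z has more a's than b's: (p+k) a's vs p b's.
This means xy²z ∉ L because a^n b^n requires equal counts.

This contradicts the pumping lemma which states xy²z ∈ L.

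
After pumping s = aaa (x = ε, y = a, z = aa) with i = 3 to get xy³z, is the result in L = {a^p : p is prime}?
Yes

xy³z = ε · aaa · aa = aaaaa.
aaaaa has length 5, which is prime, so it is in L.
(A single pumped string landing in L is not a contradiction by itself; a non-regularity proof needs some i for which xy^i z ∉ L, for every admissible decomposition.)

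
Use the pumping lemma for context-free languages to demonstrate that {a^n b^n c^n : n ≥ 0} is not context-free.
Assume for contradiction that L is context-free, and let p ≥ 1 be the pumping length given by the pumping lemma for CFLs.
Choose s = a^p b^p c^p. Then s ∈ L and |s| = 3p ≥ p.
By the CFL pumping lemma, s = uvxyz for some u, v, x, y, z with |vxy| ≤ p, |vy| ≥ 1, and uv^i xy^i z ∈ L for every i ≥ 0.

Because |vxy| ≤ p, the window vxy cannot contain both an a and a c: any substring of s containing both must include the entire block b^p plus at least one a and one c, so it has length ≥ p + 2 > p.
Hence at least one of the letters a, c does not occur in vy at all.

Take i = 0: the string uxz is obtained from s by deleting |vy| ≥ 1 symbols, so |uxz| = 3p − |vy| < 3p.
But the letter (a or c) that does not occur in vy still occurs exactly p times in uxz. Every string of L with exactly p copies of some letter is a^p b^p c^p, of length 3p. Since |uxz| < 3p, uxz ∉ L.

This contradicts the CFL pumping lemma, which requires uv^i xy^i z ∈ L for all i ≥ 0.
Hence L = {a^n b^n c^n : n ≥ 0} is not context-free. ∎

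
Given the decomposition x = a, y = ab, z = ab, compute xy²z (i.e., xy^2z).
aababab

Given x = 'a', y = 'ab', z = 'ab' and i = 2:

xy^2z = x + y·y·...·y (2 times) + z
       = 'a' + 'ab'^2 + 'ab'
       = 'a' + 'abab' + 'ab'
       = 'aababab'

The pumped string is 'aababab' with length 7.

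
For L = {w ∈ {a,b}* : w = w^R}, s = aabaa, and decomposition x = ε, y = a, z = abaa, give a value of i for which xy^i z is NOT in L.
i = 0

xy⁰z = ε · ε · abaa = abaa; abaa reversed is aaba ≠ abaa, so it is not a palindrome and is not in L.
(Other choices also work, e.g. i = 2, 3; only i = 1 is guaranteed to stay in L since xy¹z = s.)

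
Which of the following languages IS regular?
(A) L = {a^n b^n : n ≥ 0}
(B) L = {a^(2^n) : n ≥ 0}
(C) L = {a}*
(C) {a}*

(C) L = {a}* is regular.

This can be recognized by a finite automaton (DFA/NFA).
Regular expressions like {a}* define regular languages.

The other choices are not regular:
- {a^n b^n : n ≥ 0}: After pumping, the number of a's and b's become unequal
- {a^(2^n) : n ≥ 0}: After pumping, length is no longer a power of 2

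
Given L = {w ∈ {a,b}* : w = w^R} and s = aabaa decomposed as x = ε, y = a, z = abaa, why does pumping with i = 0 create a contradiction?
xy⁰z = abaa ∉ L

Pumping with i = 0 replaces y = a by y⁰ = ε:
- Original: s = xyz = aabaa; aabaa reversed is aabaa, the same string, so it is a palindrome and is in L
- Pumped: xy⁰z = ε · ε · abaa = abaa
- abaa reversed is aaba ≠ abaa, so it is not a palindrome and is not in L

The pumping lemma would require xy⁰z ∈ L, so this decomposition yields a contradiction.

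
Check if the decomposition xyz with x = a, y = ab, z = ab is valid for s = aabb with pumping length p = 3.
Violated: xyz = s

The decomposition x = a, y = ab, z = ab for s = aabb with p = 3
violates the constraint: xyz = s

xyz = 'a' + 'ab' + 'ab' = 'aabab' ≠ 'aabb' = s. The decomposition doesn't reconstruct s.

Pumping lemma constraints:
1. xyz = s (decomposition is valid)
2. |xy| ≤ p
3. |y| > 0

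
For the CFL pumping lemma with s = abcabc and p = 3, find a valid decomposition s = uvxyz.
u='ab', v='c', x='a', y='b', z='c'

For s = abcabc with pumping length p = 3:

One valid decomposition:
- u = 'ab'
- v = 'c'
- x = 'a'
- y = 'b'
- z = 'c'

Verification:
- uvxyz = 'ab' + 'c' + 'a' + 'b' + 'c' = abcabc ✓
- |vxy| = |'cab'| = 3 ≤ 3 ✓
- |vy| = |'cb'| = 2 > 0 ✓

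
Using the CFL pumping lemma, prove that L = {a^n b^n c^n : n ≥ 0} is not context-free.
Assume for contradiction that L is context-free, and let p ≥ 1 be the pumping length given by the pumping lemma for CFLs.
Choose s = a^p b^p c^p. Then s ∈ L and |s| = 3p ≥ p.
By the CFL pumping lemma, s = uvxyz for some u, v, x, y, z with |vxy| ≤ p, |vy| ≥ 1, and uv^i xy^i z ∈ L for every i ≥ 0.

Because |vxy| ≤ p, the window vxy cannot contain both an a and a c: any substring of s containing both must include the entire block b^p plus at least one a and one c, so it has length ≥ p + 2 > p.
Hence at least one of the letters a, c does not occur in vy at all.

Take i = 0: the string uxz is obtained from s by deleting |vy| ≥ 1 symbols, so |uxz| = 3p − |vy| < 3p.
But the letter (a or c) that does not occur in vy still occurs exactly p times in uxz. Every string of L with exactly p copies of some letter is a^p b^p c^p, of length 3p. Since |uxz| < 3p, uxz ∉ L.

This contradicts the CFL pumping lemma, which requires uv^i xy^i z ∈ L for all i ≥ 0.
Hence L = {a^n b^n c^n : n ≥ 0} is not context-free. ∎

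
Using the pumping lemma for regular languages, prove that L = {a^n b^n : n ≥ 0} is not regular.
Assume for contradiction that L is regular, and let p ≥ 1 be the pumping length given by the pumping lemma.
Choose s = a^p b^p. Then s ∈ L and |s| = 2p ≥ p.
By the pumping lemma, s = xyz for some x, y, z with |xy| ≤ p, |y| ≥ 1, and xy^i z ∈ L for every i ≥ 0.
Since |xy| ≤ p and the first p symbols of s are all a's, we must have y = a^k for some k with 1 ≤ k ≤ p.

Take i = 3: xy³z = a^(p + 2k) b^p.
This string has p + 2k a's but p b's, and p + 2k > p because k ≥ 1. So xy³z ∉ L.

This contradicts the pumping lemma, which requires xy^i z ∈ L for all i ≥ 0.
Hence L = {a^n b^n : n ≥ 0} is not regular. ∎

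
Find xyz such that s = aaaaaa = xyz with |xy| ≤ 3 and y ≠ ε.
x = 'aa', y = 'a', z = 'aaa'

For s = aaaaaa and p = 3, one valid decomposition is:
- x = 'aa' (length 2)
- y = 'a' (length 1)
- z = 'aaa' (length 3)

Verification:
- xyz = 'aa' + 'a' + 'aaa' = aaaaaa ✓
- |xy| = 3 ≤ 3 ✓
- |y| = 1 > 0 ✓

All pumping lemma constraints are satisfied.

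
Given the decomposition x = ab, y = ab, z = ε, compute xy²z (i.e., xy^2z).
ababab

Given x = 'ab', y = 'ab', z = '' and i = 2:

xy^2z = x + y·y·...·y (2 times) + z
       = 'ab' + 'ab'^2 + ''
       = 'ab' + 'abab' + ''
       = 'ababab'

The pumped string is 'ababab' with length 6.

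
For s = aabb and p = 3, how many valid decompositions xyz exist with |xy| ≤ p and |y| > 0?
6

For s = 'aabb' with pumping length p = 3:

Constraints: |xy| ≤ 3, |y| > 0

Valid decompositions (|xy| ≤ p, |y| ≥ 1):
  • x='', y='a', z='abb'
  • x='a', y='a', z='bb'
  • x='', y='aa', z='bb'
  • x='aa', y='b', z='b'
  • x='a', y='ab', z='b'
  • x='', y='aab', z='b'

Total count: 6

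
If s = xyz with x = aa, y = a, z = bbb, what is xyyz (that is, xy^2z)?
aaaabbb

Given x = 'aa', y = 'a', z = 'bbb' and i = 2:

xy^2z = x + y·y·...·y (2 times) + z
       = 'aa' + 'a'^2 + 'bbb'
       = 'aa' + 'aa' + 'bbb'
       = 'aaaabbb'

The pumped string is 'aaaabbb' with length 7.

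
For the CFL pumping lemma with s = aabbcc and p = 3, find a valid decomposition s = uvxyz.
u='aa', v='b', x='b', y='c', z='c'

For s = aabbcc with pumping length p = 3:

One valid decomposition:
- u = 'aa'
- v = 'b'
- x = 'b'
- y = 'c'
- z = 'c'

Verification:
- uvxyz = 'aa' + 'b' + 'b' + 'c' + 'c' = aabbcc ✓
- |vxy| = |'bbc'| = 3 ≤ 3 ✓
- |vy| = |'bc'| = 2 > 0 ✓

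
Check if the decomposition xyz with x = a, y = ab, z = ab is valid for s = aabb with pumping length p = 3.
Violated: xyz = s

The decomposition x = a, y = ab, z = ab for s = aabb with p = 3
violates the constraint: xyz = s

xyz = 'a' + 'ab' + 'ab' = 'aabab' ≠ 'aabb' = s. The decomposition doesn't reconstruct s.

Pumping lemma constraints:
1. xyz = s (decomposition is valid)
2. |xy| ≤ p
3. |y| > 0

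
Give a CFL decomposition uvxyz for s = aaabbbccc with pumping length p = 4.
u='aa', v='a', x='bb', y='b', z='ccc'

For s = aaabbbccc with pumping length p = 4:

One valid decomposition:
- u = 'aa'
- v = 'a'
- x = 'bb'
- y = 'b'
- z = 'ccc'

Verification:
- uvxyz = 'aa' + 'a' + 'bb' + 'b' + 'ccc' = aaabbbccc ✓
- |vxy| = |'abbb'| = 4 ≤ 4 ✓
- |vy| = |'ab'| = 2 > 0 ✓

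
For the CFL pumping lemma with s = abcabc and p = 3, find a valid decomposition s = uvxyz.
u='ab', v='c', x='a', y='b', z='c'

For s = abcabc with pumping length p = 3:

One valid decomposition:
- u = 'ab'
- v = 'c'
- x = 'a'
- y = 'b'
- z = 'c'

Verification:
- uvxyz = 'ab' + 'c' + 'a' + 'b' + 'c' = abcabc ✓
- |vxy| = |'cab'| = 3 ≤ 3 ✓
- |vy| = |'cb'| = 2 > 0 ✓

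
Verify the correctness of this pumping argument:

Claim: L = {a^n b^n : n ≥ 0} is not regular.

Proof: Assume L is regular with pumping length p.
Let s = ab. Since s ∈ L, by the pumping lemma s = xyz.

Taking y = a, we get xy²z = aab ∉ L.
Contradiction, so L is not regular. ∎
The proof is INCORRECT.

Error: The string s = ab may be shorter than p.
The pumping lemma only applies to strings with |s| ≥ p, and p is not under our control.
We must choose s in terms of p, e.g. s = a^p b^p, to ensure |s| ≥ p.
(The proof also fixes one particular y; a valid argument must handle every decomposition with |xy| ≤ p and |y| ≥ 1 — for s = a^p b^p this forces y = a^k, and then xy²z = a^(p+k) b^p ∉ L.)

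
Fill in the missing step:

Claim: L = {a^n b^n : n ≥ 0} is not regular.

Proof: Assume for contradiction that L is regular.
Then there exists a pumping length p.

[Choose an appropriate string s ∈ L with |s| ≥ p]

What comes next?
s = a^p b^p

This string is in L (has equal a's and b's) and has length 2p ≥ p.
Any decomposition xyz with |xy| ≤ p means y consists only of a's,
so pumping will unbalance the counts.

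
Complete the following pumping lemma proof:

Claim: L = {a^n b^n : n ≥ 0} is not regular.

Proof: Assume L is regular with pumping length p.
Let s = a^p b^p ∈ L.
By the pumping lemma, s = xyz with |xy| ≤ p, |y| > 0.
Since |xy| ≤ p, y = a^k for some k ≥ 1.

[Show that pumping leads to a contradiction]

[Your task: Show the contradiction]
Consider xy²z = a^(p+k) b^p.

Since k ≥ 1, we have p + k > p.
So xy²z has more a's than b's: (p+k) a's vs p b's.
This means xy²z ∉ L because a^n b^n requires equal counts.

This contradicts the pumping lemma which states xy²z ∈ L.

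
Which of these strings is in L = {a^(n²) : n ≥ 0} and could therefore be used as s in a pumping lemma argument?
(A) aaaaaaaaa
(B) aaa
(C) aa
(A) aaaaaaaaa

The pumping lemma is applied to a string s that lies in L, so first check membership of each option:
- (A) aaaaaaaaa has length 9 = 3², a perfect square, so it is in L ✓
- (B) aaa has length 3, strictly between 1² = 1 and 2² = 4, so it is not in L ✗
- (C) aa has length 2, strictly between 1² = 1 and 2² = 4, so it is not in L ✗

Only (A) aaaaaaaaa is in L, so it is the only candidate that could play the role of s.
(In a complete proof one picks s in terms of the pumping length p so that |s| ≥ p is guaranteed; a fixed string like aaaaaaaaa illustrates the shape of such an s.)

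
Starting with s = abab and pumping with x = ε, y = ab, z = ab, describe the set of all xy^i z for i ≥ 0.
{xy^i z : i ≥ 0} = {(ab)^(i+1) : i ≥ 0} = {ab, abab, ababab, ...}

With x = ε, y = ab, z = ab: Pumping 'ab' gives strings of alternating a's and b's.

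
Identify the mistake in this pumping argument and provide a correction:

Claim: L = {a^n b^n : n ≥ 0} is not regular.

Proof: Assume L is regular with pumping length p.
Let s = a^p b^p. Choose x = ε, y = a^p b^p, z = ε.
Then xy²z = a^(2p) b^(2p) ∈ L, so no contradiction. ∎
Error: The decomposition violates |xy| ≤ p. With y = a^p b^p, |xy| = |y| = 2p > p. (The proof also miscomputes xy²z, which would be a^p b^p a^p b^p rather than a^(2p) b^(2p), and it wrongly treats one harmless decomposition as settling the matter — the prover does not get to choose the decomposition.)

Correction: The pumping lemma requires |xy| ≤ p, and the argument must handle every decomposition satisfying |xy| ≤ p, |y| ≥ 1. Since s starts with p a's, any such y consists only of a's, say y = a^k with k ≥ 1. Then xy²z = a^(p+k) b^p has unequal numbers of a's and b's, so xy²z ∉ L — the required contradiction.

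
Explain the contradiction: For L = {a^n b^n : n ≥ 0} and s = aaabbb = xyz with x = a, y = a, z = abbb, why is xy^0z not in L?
xy⁰z = aabbb ∉ L

Pumping with i = 0 replaces y = a by y⁰ = ε:
- Original: s = xyz = aaabbb; aaabbb = a^3 b^3 has equal counts (3 = 3), so it is in L
- Pumped: xy⁰z = a · ε · abbb = aabbb
- aabbb has 2 a's and 3 b's; 2 ≠ 3, so it is not in L

The pumping lemma would require xy⁰z ∈ L, so this decomposition yields a contradiction.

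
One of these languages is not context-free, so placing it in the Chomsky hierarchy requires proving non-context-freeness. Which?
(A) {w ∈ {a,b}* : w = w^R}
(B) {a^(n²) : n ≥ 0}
(B) {a^(n²) : n ≥ 0}

(B) {a^(n²) : n ≥ 0} requires the CFL pumping lemma.

- {w ∈ {a,b}* : w = w^R} is context-free (but not regular)
  • Can be shown non-regular with the regular pumping lemma
  • After pumping, the string is no longer symmetric

- {a^(n²) : n ≥ 0} is NOT context-free
  • Requires the CFL pumping lemma to prove
  • Gaps between squares grow unboundedly

The CFL pumping lemma is "stronger" in that it can prove non-membership
in the larger class of context-free languages.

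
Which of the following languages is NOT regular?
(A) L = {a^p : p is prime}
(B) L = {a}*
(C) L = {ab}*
(A) {a^p : p is prime}

(A) L = {a^p : p is prime} is NOT regular.

The pumping lemma can be used to prove this:
After pumping, the length becomes composite

The other languages are regular because they can be recognized by finite automata.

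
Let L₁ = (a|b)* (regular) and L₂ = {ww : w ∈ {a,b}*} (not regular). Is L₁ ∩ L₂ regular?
No — L₁ ∩ L₂ is not regular.

(a|b)* is all strings over {a,b}, so L₁ ∩ L₂ = {ww : w ∈ {a,b}*} = L₂ itself, which is not regular (pump s = a^p b a^p b).

Note that the bare facts "L₁ regular, L₂ non-regular" do not settle the question by themselves: the closure of regular languages under ∪, ∩, complement and difference applies only when BOTH operands are regular. With a non-regular operand the result can come out regular or non-regular depending on the specific languages, so one has to work out L₁ ∩ L₂ for this particular pair, as above.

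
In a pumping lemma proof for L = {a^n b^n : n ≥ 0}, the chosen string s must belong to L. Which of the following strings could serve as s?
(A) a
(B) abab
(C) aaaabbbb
(C) aaaabbbb

The pumping lemma is applied to a string s that lies in L, so first check membership of each option:
- (A) a has 1 a's and 0 b's; 1 ≠ 0, so it is not in L ✗
- (B) abab has an a after a b, so it is not of the form a^n b^n and is not in L ✗
- (C) aaaabbbb = a^4 b^4 has equal counts (4 = 4), so it is in L ✓

Only (C) aaaabbbb is in L, so it is the only candidate that could play the role of s.
(In a complete proof one picks s in terms of the pumping length p so that |s| ≥ p is guaranteed; a fixed string like aaaabbbb illustrates the shape of such an s.)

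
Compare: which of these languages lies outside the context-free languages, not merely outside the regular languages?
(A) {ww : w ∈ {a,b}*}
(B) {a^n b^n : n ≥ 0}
(A) {ww : w ∈ {a,b}*}

(A) {ww : w ∈ {a,b}*} requires the CFL pumping lemma.

- {a^n b^n : n ≥ 0} is context-free (but not regular)
  • Can be shown non-regular with the regular pumping lemma
  • After pumping, the number of a's and b's become unequal

- {ww : w ∈ {a,b}*} is NOT context-free
  • Requires the CFL pumping lemma to prove
  • Cannot verify equality of two arbitrary substrings

The CFL pumping lemma is "stronger" in that it can prove non-membership
in the larger class of context-free languages.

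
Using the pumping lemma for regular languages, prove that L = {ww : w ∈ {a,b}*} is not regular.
Assume for contradiction that L is regular, and let p ≥ 1 be the pumping length given by the pumping lemma.
Choose s = a^p b a^p b. Then s ∈ L (take w = a^p b) and |s| = 2p + 2 ≥ p.
By the pumping lemma, s = xyz for some x, y, z with |xy| ≤ p, |y| ≥ 1, and xy^i z ∈ L for every i ≥ 0.
Since |xy| ≤ p and the first p symbols of s are all a's, y = a^k for some k with 1 ≤ k ≤ p.

Take i = 2: t = xy²z = a^(p + k) b a^p b.
Suppose t = uu for some string u. The string t contains exactly two b's and ends in b, so u contains exactly one b and ends in b; hence u = a^j b for some j, and uu = a^j b a^j b. Comparing with t = a^(p + k) b a^p b forces j = p + k (first block) and j = p (second block), which is impossible since k ≥ 1. So t ∉ L.

This contradicts the pumping lemma, which requires xy^i z ∈ L for all i ≥ 0.
Hence L = {ww : w ∈ {a,b}*} is not regular. ∎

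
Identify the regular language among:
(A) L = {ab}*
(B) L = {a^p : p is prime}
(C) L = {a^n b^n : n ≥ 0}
(A) {ab}*

(A) L = {ab}* is regular.

This can be recognized by a finite automaton (DFA/NFA).
Regular expressions like {ab}* define regular languages.

The other choices are not regular:
- {a^n b^n : n ≥ 0}: After pumping, the number of a's and b's become unequal
- {a^p : p is prime}: After pumping, the length becomes composite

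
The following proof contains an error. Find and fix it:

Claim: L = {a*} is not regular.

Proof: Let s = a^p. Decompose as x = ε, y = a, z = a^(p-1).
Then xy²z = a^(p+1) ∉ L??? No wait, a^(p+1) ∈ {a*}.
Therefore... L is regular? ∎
Error: The proof attempts to show a*  is not regular, but a* IS regular!

Correction: a* is a regular language (recognized by a simple DFA with one accepting state and self-loop on 'a'). The pumping lemma can only prove non-regularity, not regularity. For regular languages, pumping always works.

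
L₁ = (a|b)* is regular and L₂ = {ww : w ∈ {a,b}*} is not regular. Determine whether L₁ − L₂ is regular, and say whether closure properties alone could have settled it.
No — L₁ − L₂ is not regular.

L₁ − L₂ is the complement of {ww} within {a,b}*. If it were regular, its complement {ww} would be regular as well (regular languages are closed under complement) — contradiction. So L₁ − L₂ is not regular.

Note that the bare facts "L₁ regular, L₂ non-regular" do not settle the question by themselves: the closure of regular languages under ∪, ∩, complement and difference applies only when BOTH operands are regular. With a non-regular operand the result can come out regular or non-regular depending on the specific languages, so one has to work out L₁ − L₂ for this particular pair, as above.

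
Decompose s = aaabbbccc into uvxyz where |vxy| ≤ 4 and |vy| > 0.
u='aa', v='a', x='bb', y='b', z='ccc'

For s = aaabbbccc with pumping length p = 4:

One valid decomposition:
- u = 'aa'
- v = 'a'
- x = 'bb'
- y = 'b'
- z = 'ccc'

Verification:
- uvxyz = 'aa' + 'a' + 'bb' + 'b' + 'ccc' = aaabbbccc ✓
- |vxy| = |'abbb'| = 4 ≤ 4 ✓
- |vy| = |'ab'| = 2 > 0 ✓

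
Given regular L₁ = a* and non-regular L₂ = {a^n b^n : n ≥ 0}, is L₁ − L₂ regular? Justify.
Yes — L₁ − L₂ is regular.

The only string of a* that lies in {a^n b^n} is ε, so L₁ − L₂ = a* − {ε} = a⁺ = aa*, which is regular.

Note that the bare facts "L₁ regular, L₂ non-regular" do not settle the question by themselves: the closure of regular languages under ∪, ∩, complement and difference applies only when BOTH operands are regular. With a non-regular operand the result can come out regular or non-regular depending on the specific languages, so one has to work out L₁ − L₂ for this particular pair, as above.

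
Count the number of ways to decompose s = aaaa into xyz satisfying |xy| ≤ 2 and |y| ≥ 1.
3

For s = 'aaaa' with pumping length p = 2:

Constraints: |xy| ≤ 2, |y| > 0

Valid decompositions (|xy| ≤ p, |y| ≥ 1):
  • x='', y='a', z='aaa'
  • x='a', y='a', z='aa'
  • x='', y='aa', z='aa'

Total count: 3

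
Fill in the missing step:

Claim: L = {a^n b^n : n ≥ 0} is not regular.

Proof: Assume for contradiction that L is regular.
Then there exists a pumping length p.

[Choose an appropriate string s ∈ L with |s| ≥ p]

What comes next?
s = a^p b^p

This string is in L (has equal a's and b's) and has length 2p ≥ p.
Any decomposition xyz with |xy| ≤ p means y consists only of a's,
so pumping will unbalance the counts.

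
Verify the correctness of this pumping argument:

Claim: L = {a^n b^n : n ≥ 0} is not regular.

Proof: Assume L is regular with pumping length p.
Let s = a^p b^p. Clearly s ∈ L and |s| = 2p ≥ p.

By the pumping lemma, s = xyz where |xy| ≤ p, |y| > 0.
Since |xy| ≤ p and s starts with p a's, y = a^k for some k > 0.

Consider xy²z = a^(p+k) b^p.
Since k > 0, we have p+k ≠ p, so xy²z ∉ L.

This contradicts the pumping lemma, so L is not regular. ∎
The proof is correct.

This proof is valid because:
1. The string s = a^p b^p is correctly in L
2. The decomposition analysis is correct: y must consist only of a's
3. The contradiction is valid: pumping increases a's but not b's
4. The conclusion follows logically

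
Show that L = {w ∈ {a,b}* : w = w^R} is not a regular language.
Assume for contradiction that L is regular, and let p ≥ 1 be the pumping length given by the pumping lemma.
Choose s = a^p b a^p. Then s ∈ L (it reads the same in both directions) and |s| = 2p + 1 ≥ p.
By the pumping lemma, s = xyz for some x, y, z with |xy| ≤ p, |y| ≥ 1, and xy^i z ∈ L for every i ≥ 0.
Since |xy| ≤ p and the first p symbols of s are all a's, y = a^k for some k with 1 ≤ k ≤ p.

Take i = 0: xy⁰z = a^(p − k) b a^p.
Its reversal is a^p b a^(p − k). These differ because the block of a's before the unique b has length p − k in one and p in the other, and p − k ≠ p since k ≥ 1. So xy⁰z is not a palindrome, i.e. xy⁰z ∉ L.

This contradicts the pumping lemma, which requires xy^i z ∈ L for all i ≥ 0.
Hence L = {w ∈ {a,b}* : w = w^R} is not regular. ∎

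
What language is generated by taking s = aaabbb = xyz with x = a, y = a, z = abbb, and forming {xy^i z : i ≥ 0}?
{xy^i z : i ≥ 0} = {a^(2+i) b^3 : i ≥ 0} = {aabbb, aaabbb, aaaabbb, ...}

With x = a, y = a, z = abbb: Starting with aaabbb and pumping the second 'a', we get strings with 2+i a's followed by 3 b's for i = 0, 1, 2, ...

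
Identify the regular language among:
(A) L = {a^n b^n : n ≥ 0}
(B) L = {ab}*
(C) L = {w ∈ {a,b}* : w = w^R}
(B) {ab}*

(B) L = {ab}* is regular.

This can be recognized by a finite automaton (DFA/NFA).
Regular expressions like {ab}* define regular languages.

The other choices are not regular:
- {w ∈ {a,b}* : w = w^R}: After pumping, the string is no longer symmetric
- {a^n b^n : n ≥ 0}: After pumping, the number of a's and b's become unequal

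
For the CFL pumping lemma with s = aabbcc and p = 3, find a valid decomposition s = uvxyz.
u='aa', v='b', x='b', y='c', z='c'

For s = aabbcc with pumping length p = 3:

One valid decomposition:
- u = 'aa'
- v = 'b'
- x = 'b'
- y = 'c'
- z = 'c'

Verification:
- uvxyz = 'aa' + 'b' + 'b' + 'c' + 'c' = aabbcc ✓
- |vxy| = |'bbc'| = 3 ≤ 3 ✓
- |vy| = |'bc'| = 2 > 0 ✓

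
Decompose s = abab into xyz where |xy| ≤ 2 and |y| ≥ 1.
x = '', y = 'a', z = 'bab'

For s = abab and p = 2, one valid decomposition is:
- x = '' (length 0)
- y = 'a' (length 1)
- z = 'bab' (length 3)

Verification:
- xyz = '' + 'a' + 'bab' = abab ✓
- |xy| = 1 ≤ 2 ✓
- |y| = 1 > 0 ✓

All pumping lemma constraints are satisfied.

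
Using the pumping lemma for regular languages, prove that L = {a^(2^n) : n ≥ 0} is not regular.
Assume for contradiction that L is regular, and let p ≥ 1 be the pumping length given by the pumping lemma.
Choose s = a^(2^p). Then s ∈ L and |s| = 2^p ≥ p.
By the pumping lemma, s = xyz for some x, y, z with |xy| ≤ p, |y| ≥ 1, and xy^i z ∈ L for every i ≥ 0.
Here y = a^k for some k with 1 ≤ k ≤ |xy| ≤ p, and p < 2^p.

Take i = 2: |xy²z| = 2^p + k.
Now 2^p < 2^p + k ≤ 2^p + p < 2^p + 2^p = 2^(p+1).
So |xy²z| lies strictly between the consecutive powers of two 2^p and 2^(p+1), hence is not a power of 2, and xy²z ∉ L.

This contradicts the pumping lemma, which requires xy^i z ∈ L for all i ≥ 0.
Hence L = {a^(2^n) : n ≥ 0} is not regular. ∎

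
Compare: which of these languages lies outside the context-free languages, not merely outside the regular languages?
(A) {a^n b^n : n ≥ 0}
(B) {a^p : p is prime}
(B) {a^p : p is prime}

(B) {a^p : p is prime} requires the CFL pumping lemma.

- {a^n b^n : n ≥ 0} is context-free (but not regular)
  • Can be shown non-regular with the regular pumping lemma
  • After pumping, the number of a's and b's become unequal

- {a^p : p is prime} is NOT context-free
  • Requires the CFL pumping lemma to prove
  • The CFL pumping lemma also fails because prime gaps are unbounded

The CFL pumping lemma is "stronger" in that it can prove non-membership
in the larger class of context-free languages.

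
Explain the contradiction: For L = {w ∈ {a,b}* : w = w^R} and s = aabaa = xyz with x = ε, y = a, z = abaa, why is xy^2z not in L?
xy²z = aaabaa ∉ L

Pumping with i = 2 replaces y = a by y² = aa:
- Original: s = xyz = aabaa; aabaa reversed is aabaa, the same string, so it is a palindrome and is in L
- Pumped: xy²z = ε · aa · abaa = aaabaa
- aaabaa reversed is aabaaa ≠ aaabaa, so it is not a palindrome and is not in L

The pumping lemma would require xy²z ∈ L, so this decomposition yields a contradiction.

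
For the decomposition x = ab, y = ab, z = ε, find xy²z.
ababab

Given x = 'ab', y = 'ab', z = '' and i = 2:

xy^2z = x + y·y·...·y (2 times) + z
       = 'ab' + 'ab'^2 + ''
       = 'ab' + 'abab' + ''
       = 'ababab'

The pumped string is 'ababab' with length 6.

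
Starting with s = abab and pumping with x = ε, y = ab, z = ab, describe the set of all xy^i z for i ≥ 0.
{xy^i z : i ≥ 0} = {(ab)^(i+1) : i ≥ 0} = {ab, abab, ababab, ...}

With x = ε, y = ab, z = ab: Pumping 'ab' gives strings of alternating a's and b's.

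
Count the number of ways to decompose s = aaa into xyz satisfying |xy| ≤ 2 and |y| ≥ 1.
3

For s = 'aaa' with pumping length p = 2:

Constraints: |xy| ≤ 2, |y| > 0

Valid decompositions (|xy| ≤ p, |y| ≥ 1):
  • x='', y='a', z='aa'
  • x='a', y='a', z='a'
  • x='', y='aa', z='a'

Total count: 3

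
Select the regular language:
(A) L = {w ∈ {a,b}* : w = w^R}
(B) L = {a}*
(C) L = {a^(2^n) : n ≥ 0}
(B) {a}*

(B) L = {a}* is regular.

This can be recognized by a finite automaton (DFA/NFA).
Regular expressions like {a}* define regular languages.

The other choices are not regular:
- {w ∈ {a,b}* : w = w^R}: After pumping, the string is no longer symmetric
- {a^(2^n) : n ≥ 0}: After pumping, length is no longer a power of 2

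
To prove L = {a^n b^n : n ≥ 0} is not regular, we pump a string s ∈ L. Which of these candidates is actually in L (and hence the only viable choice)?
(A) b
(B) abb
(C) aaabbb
(C) aaabbb

The pumping lemma is applied to a string s that lies in L, so first check membership of each option:
- (A) b has 0 a's and 1 b's; 0 ≠ 1, so it is not in L ✗
- (B) abb has 1 a's and 2 b's; 1 ≠ 2, so it is not in L ✗
- (C) aaabbb = a^3 b^3 has equal counts (3 = 3), so it is in L ✓

Only (C) aaabbb is in L, so it is the only candidate that could play the role of s.
(In a complete proof one picks s in terms of the pumping length p so that |s| ≥ p is guaranteed; a fixed string like aaabbb illustrates the shape of such an s.)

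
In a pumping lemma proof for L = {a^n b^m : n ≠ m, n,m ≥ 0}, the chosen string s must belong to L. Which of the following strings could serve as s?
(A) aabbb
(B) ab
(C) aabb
(A) aabbb

The pumping lemma is applied to a string s that lies in L, so first check membership of each option:
- (A) aabbb = a^2 b^3 with 2 ≠ 3, so it is in L ✓
- (B) ab = a^1 b^1 has n = m = 1, so it is not in L ✗
- (C) aabb = a^2 b^2 has n = m = 2, so it is not in L ✗

Only (A) aabbb is in L, so it is the only candidate that could play the role of s.
(In a complete proof one picks s in terms of the pumping length p so that |s| ≥ p is guaranteed; a fixed string like aabbb illustrates the shape of such an s.)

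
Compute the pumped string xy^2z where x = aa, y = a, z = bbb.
aaaabbb

Given x = 'aa', y = 'a', z = 'bbb' and i = 2:

xy^2z = x + y·y·...·y (2 times) + z
       = 'aa' + 'a'^2 + 'bbb'
       = 'aa' + 'aa' + 'bbb'
       = 'aaaabbb'

The pumped string is 'aaaabbb' with length 7.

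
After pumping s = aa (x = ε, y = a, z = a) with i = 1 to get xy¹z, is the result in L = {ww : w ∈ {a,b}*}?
Yes

xy¹z = ε · a · a = aa.
aa splits into halves a · a, which are equal, so it is in L (w = a).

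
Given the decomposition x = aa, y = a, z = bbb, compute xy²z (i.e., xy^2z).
aaaabbb

Given x = 'aa', y = 'a', z = 'bbb' and i = 2:

xy^2z = x + y·y·...·y (2 times) + z
       = 'aa' + 'a'^2 + 'bbb'
       = 'aa' + 'aa' + 'bbb'
       = 'aaaabbb'

The pumped string is 'aaaabbb' with length 7.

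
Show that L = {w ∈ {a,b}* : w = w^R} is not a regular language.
Assume for contradiction that L is regular, and let p ≥ 1 be the pumping length given by the pumping lemma.
Choose s = a^p b a^p. Then s ∈ L (it reads the same in both directions) and |s| = 2p + 1 ≥ p.
By the pumping lemma, s = xyz for some x, y, z with |xy| ≤ p, |y| ≥ 1, and xy^i z ∈ L for every i ≥ 0.
Since |xy| ≤ p and the first p symbols of s are all a's, y = a^k for some k with 1 ≤ k ≤ p.

Take i = 2: xy²z = a^(p + k) b a^p.
Its reversal is a^p b a^(p + k). These differ because the block of a's before the unique b has length p + k in one and p in the other, and p + k ≠ p since k ≥ 1. So xy²z is not a palindrome, i.e. xy²z ∉ L.

This contradicts the pumping lemma, which requires xy^i z ∈ L for all i ≥ 0.
Hence L = {w ∈ {a,b}* : w = w^R} is not regular. ∎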